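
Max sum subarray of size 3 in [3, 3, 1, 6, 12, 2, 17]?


[0:3]: 7
[1:4]: 10
[2:5]: 19
[3:6]: 20
[4:7]: 31

Max: 31 at [4:7]


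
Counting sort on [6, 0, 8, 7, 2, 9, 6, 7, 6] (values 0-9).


Input: [6, 0, 8, 7, 2, 9, 6, 7, 6]
Counts: [1, 0, 1, 0, 0, 0, 3, 2, 1, 1]

Sorted: [0, 2, 6, 6, 6, 7, 7, 8, 9]


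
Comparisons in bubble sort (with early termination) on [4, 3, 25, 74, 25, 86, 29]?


Algorithm: bubble sort (with early termination)
Input: [4, 3, 25, 74, 25, 86, 29]
Sorted: [3, 4, 25, 25, 29, 74, 86]

15


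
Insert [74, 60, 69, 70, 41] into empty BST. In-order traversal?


Insert 74: root
Insert 60: L from 74
Insert 69: L from 74 -> R from 60
Insert 70: L from 74 -> R from 60 -> R from 69
Insert 41: L from 74 -> L from 60

In-order: [41, 60, 69, 70, 74]


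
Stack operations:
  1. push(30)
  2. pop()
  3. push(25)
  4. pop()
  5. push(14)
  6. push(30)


push(30) -> [30]
pop()->30, []
push(25) -> [25]
pop()->25, []
push(14) -> [14]
push(30) -> [14, 30]

Final stack: [14, 30]


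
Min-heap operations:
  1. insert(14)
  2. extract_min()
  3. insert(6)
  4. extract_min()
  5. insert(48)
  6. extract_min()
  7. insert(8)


insert(14) -> [14]
extract_min()->14, []
insert(6) -> [6]
extract_min()->6, []
insert(48) -> [48]
extract_min()->48, []
insert(8) -> [8]

Final heap: [8]


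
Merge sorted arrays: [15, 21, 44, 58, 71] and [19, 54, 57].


Take 15 from A
Take 19 from B
Take 21 from A
Take 44 from A
Take 54 from B
Take 57 from B

Merged: [15, 19, 21, 44, 54, 57, 58, 71]


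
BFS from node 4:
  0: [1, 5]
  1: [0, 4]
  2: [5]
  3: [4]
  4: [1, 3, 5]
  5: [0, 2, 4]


Visit 4, enqueue [1, 3, 5]
Visit 1, enqueue [0]
Visit 3, enqueue []
Visit 5, enqueue [2]
Visit 0, enqueue []
Visit 2, enqueue []

BFS order: [4, 1, 3, 5, 0, 2]


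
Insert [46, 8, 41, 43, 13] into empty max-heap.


Insert 46: [46]
Insert 8: [46, 8]
Insert 41: [46, 8, 41]
Insert 43: [46, 43, 41, 8]
Insert 13: [46, 43, 41, 8, 13]

Final heap: [46, 43, 41, 8, 13]


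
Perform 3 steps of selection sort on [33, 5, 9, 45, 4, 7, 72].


Initial: [33, 5, 9, 45, 4, 7, 72]
Step 1: min=4 at 4
  Swap: [4, 5, 9, 45, 33, 7, 72]
Step 2: min=5 at 1
  Swap: [4, 5, 9, 45, 33, 7, 72]
Step 3: min=7 at 5
  Swap: [4, 5, 7, 45, 33, 9, 72]

After 3 steps: [4, 5, 7, 45, 33, 9, 72]


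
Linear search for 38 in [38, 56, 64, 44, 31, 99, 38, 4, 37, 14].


i=0: 38==38 found!

Found at 0, 1 comps


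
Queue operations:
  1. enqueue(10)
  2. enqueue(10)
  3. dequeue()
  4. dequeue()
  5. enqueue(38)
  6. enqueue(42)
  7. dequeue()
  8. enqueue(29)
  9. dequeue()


enqueue(10) -> [10]
enqueue(10) -> [10, 10]
dequeue()->10, [10]
dequeue()->10, []
enqueue(38) -> [38]
enqueue(42) -> [38, 42]
dequeue()->38, [42]
enqueue(29) -> [42, 29]
dequeue()->42, [29]

Final queue: [29]


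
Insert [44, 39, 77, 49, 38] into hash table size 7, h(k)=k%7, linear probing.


Insert 44: h=2 -> slot 2
Insert 39: h=4 -> slot 4
Insert 77: h=0 -> slot 0
Insert 49: h=0, 1 probes -> slot 1
Insert 38: h=3 -> slot 3

Table: [77, 49, 44, 38, 39, None, None]


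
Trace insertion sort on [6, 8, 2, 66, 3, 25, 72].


Initial: [6, 8, 2, 66, 3, 25, 72]
Insert 8: [6, 8, 2, 66, 3, 25, 72]
Insert 2: [2, 6, 8, 66, 3, 25, 72]
Insert 66: [2, 6, 8, 66, 3, 25, 72]
Insert 3: [2, 3, 6, 8, 66, 25, 72]
Insert 25: [2, 3, 6, 8, 25, 66, 72]
Insert 72: [2, 3, 6, 8, 25, 66, 72]

Sorted: [2, 3, 6, 8, 25, 66, 72]


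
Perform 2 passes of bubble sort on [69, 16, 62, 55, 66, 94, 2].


Initial: [69, 16, 62, 55, 66, 94, 2]
Pass 1: [16, 62, 55, 66, 69, 2, 94] (5 swaps)
Pass 2: [16, 55, 62, 66, 2, 69, 94] (2 swaps)

After 2 passes: [16, 55, 62, 66, 2, 69, 94]


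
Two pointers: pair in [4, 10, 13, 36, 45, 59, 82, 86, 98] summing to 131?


lo=0(4)+hi=8(98)=102
lo=1(10)+hi=8(98)=108
lo=2(13)+hi=8(98)=111
lo=3(36)+hi=8(98)=134
lo=3(36)+hi=7(86)=122
lo=4(45)+hi=7(86)=131

Yes: 45+86=131


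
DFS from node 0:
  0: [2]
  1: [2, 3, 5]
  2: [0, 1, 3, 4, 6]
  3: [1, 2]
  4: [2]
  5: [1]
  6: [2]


Visit 0, push [2]
Visit 2, push [6, 4, 3, 1]
Visit 1, push [5, 3]
Visit 3, push []
Visit 5, push []
Visit 4, push []
Visit 6, push []

DFS order: [0, 2, 1, 3, 5, 4, 6]


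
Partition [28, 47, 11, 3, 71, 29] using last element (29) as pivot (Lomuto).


Pivot: 29
  28 <= 29: advance i (no swap)
  11 <= 29: swap -> [28, 11, 47, 3, 71, 29]
  3 <= 29: swap -> [28, 11, 3, 47, 71, 29]
Place pivot at 3: [28, 11, 3, 29, 71, 47]

Partitioned: [28, 11, 3, 29, 71, 47]


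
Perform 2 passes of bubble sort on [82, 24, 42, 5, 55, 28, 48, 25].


Initial: [82, 24, 42, 5, 55, 28, 48, 25]
Pass 1: [24, 42, 5, 55, 28, 48, 25, 82] (7 swaps)
Pass 2: [24, 5, 42, 28, 48, 25, 55, 82] (4 swaps)

After 2 passes: [24, 5, 42, 28, 48, 25, 55, 82]


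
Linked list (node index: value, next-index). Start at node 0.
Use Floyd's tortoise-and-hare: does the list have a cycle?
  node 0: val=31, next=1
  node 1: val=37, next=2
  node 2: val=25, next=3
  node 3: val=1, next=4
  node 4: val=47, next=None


Floyd's tortoise (slow, +1) and hare (fast, +2):
  init: slow=0, fast=0
  step 1: slow=1, fast=2
  step 2: slow=2, fast=4
  step 3: fast -> None, no cycle

Cycle: no


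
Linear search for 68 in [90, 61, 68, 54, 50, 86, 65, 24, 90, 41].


i=0: 90!=68
i=1: 61!=68
i=2: 68==68 found!

Found at 2, 3 comps


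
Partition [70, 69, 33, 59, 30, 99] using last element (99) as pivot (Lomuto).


Pivot: 99
  70 <= 99: advance i (no swap)
  69 <= 99: advance i (no swap)
  33 <= 99: advance i (no swap)
  59 <= 99: advance i (no swap)
  30 <= 99: advance i (no swap)
Place pivot at 5: [70, 69, 33, 59, 30, 99]

Partitioned: [70, 69, 33, 59, 30, 99]


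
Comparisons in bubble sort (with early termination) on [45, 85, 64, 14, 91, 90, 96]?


Algorithm: bubble sort (with early termination)
Input: [45, 85, 64, 14, 91, 90, 96]
Sorted: [14, 45, 64, 85, 90, 91, 96]

18


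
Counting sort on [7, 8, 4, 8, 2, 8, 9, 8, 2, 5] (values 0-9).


Input: [7, 8, 4, 8, 2, 8, 9, 8, 2, 5]
Counts: [0, 0, 2, 0, 1, 1, 0, 1, 4, 1]

Sorted: [2, 2, 4, 5, 7, 8, 8, 8, 8, 9]


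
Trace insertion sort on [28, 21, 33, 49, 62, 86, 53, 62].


Initial: [28, 21, 33, 49, 62, 86, 53, 62]
Insert 21: [21, 28, 33, 49, 62, 86, 53, 62]
Insert 33: [21, 28, 33, 49, 62, 86, 53, 62]
Insert 49: [21, 28, 33, 49, 62, 86, 53, 62]
Insert 62: [21, 28, 33, 49, 62, 86, 53, 62]
Insert 86: [21, 28, 33, 49, 62, 86, 53, 62]
Insert 53: [21, 28, 33, 49, 53, 62, 86, 62]
Insert 62: [21, 28, 33, 49, 53, 62, 62, 86]

Sorted: [21, 28, 33, 49, 53, 62, 62, 86]


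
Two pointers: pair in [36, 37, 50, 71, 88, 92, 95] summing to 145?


lo=0(36)+hi=6(95)=131
lo=1(37)+hi=6(95)=132
lo=2(50)+hi=6(95)=145

Yes: 50+95=145


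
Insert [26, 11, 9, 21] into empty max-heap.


Insert 26: [26]
Insert 11: [26, 11]
Insert 9: [26, 11, 9]
Insert 21: [26, 21, 9, 11]

Final heap: [26, 21, 9, 11]


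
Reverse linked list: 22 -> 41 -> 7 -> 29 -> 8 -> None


Step 1: curr=22, set curr.next=prev(None) | reversed so far: 22
Step 2: curr=41, set curr.next=prev(22) | reversed so far: 41 -> 22
Step 3: curr=7, set curr.next=prev(41) | reversed so far: 7 -> 41 -> 22
Step 4: curr=29, set curr.next=prev(7) | reversed so far: 29 -> 7 -> 41 -> 22
Step 5: curr=8, set curr.next=prev(29) | reversed so far: 8 -> 29 -> 7 -> 41 -> 22

8 -> 29 -> 7 -> 41 -> 22 -> None


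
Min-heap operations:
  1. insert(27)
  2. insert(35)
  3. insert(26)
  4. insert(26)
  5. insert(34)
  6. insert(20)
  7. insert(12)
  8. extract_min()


insert(27) -> [27]
insert(35) -> [27, 35]
insert(26) -> [26, 35, 27]
insert(26) -> [26, 26, 27, 35]
insert(34) -> [26, 26, 27, 35, 34]
insert(20) -> [20, 26, 26, 35, 34, 27]
insert(12) -> [12, 26, 20, 35, 34, 27, 26]
extract_min()->12, [20, 26, 26, 35, 34, 27]

Final heap: [20, 26, 26, 35, 34, 27]


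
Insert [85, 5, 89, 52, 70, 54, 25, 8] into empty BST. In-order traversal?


Insert 85: root
Insert 5: L from 85
Insert 89: R from 85
Insert 52: L from 85 -> R from 5
Insert 70: L from 85 -> R from 5 -> R from 52
Insert 54: L from 85 -> R from 5 -> R from 52 -> L from 70
Insert 25: L from 85 -> R from 5 -> L from 52
Insert 8: L from 85 -> R from 5 -> L from 52 -> L from 25

In-order: [5, 8, 25, 52, 54, 70, 85, 89]


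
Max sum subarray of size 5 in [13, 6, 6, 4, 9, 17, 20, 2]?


[0:5]: 38
[1:6]: 42
[2:7]: 56
[3:8]: 52

Max: 56 at [2:7]


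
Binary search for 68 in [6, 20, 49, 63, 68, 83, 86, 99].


Step 1: lo=0, hi=7, mid=3, val=63
Step 2: lo=4, hi=7, mid=5, val=83
Step 3: lo=4, hi=4, mid=4, val=68

Found at index 4


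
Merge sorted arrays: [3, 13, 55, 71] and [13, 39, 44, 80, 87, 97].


Take 3 from A
Take 13 from A
Take 13 from B
Take 39 from B
Take 44 from B
Take 55 from A
Take 71 from A

Merged: [3, 13, 13, 39, 44, 55, 71, 80, 87, 97]


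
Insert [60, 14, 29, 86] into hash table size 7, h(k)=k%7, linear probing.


Insert 60: h=4 -> slot 4
Insert 14: h=0 -> slot 0
Insert 29: h=1 -> slot 1
Insert 86: h=2 -> slot 2

Table: [14, 29, 86, None, 60, None, None]


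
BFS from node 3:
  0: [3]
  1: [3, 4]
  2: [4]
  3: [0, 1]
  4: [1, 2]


Visit 3, enqueue [0, 1]
Visit 0, enqueue []
Visit 1, enqueue [4]
Visit 4, enqueue [2]
Visit 2, enqueue []

BFS order: [3, 0, 1, 4, 2]


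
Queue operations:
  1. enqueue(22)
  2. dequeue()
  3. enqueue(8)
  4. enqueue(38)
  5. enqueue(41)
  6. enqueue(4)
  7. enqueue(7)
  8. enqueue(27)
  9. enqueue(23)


enqueue(22) -> [22]
dequeue()->22, []
enqueue(8) -> [8]
enqueue(38) -> [8, 38]
enqueue(41) -> [8, 38, 41]
enqueue(4) -> [8, 38, 41, 4]
enqueue(7) -> [8, 38, 41, 4, 7]
enqueue(27) -> [8, 38, 41, 4, 7, 27]
enqueue(23) -> [8, 38, 41, 4, 7, 27, 23]

Final queue: [8, 38, 41, 4, 7, 27, 23]


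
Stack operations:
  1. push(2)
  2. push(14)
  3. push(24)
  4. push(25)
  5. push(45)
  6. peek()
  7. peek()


push(2) -> [2]
push(14) -> [2, 14]
push(24) -> [2, 14, 24]
push(25) -> [2, 14, 24, 25]
push(45) -> [2, 14, 24, 25, 45]
peek()->45
peek()->45

Final stack: [2, 14, 24, 25, 45]


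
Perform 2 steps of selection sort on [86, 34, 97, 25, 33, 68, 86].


Initial: [86, 34, 97, 25, 33, 68, 86]
Step 1: min=25 at 3
  Swap: [25, 34, 97, 86, 33, 68, 86]
Step 2: min=33 at 4
  Swap: [25, 33, 97, 86, 34, 68, 86]

After 2 steps: [25, 33, 97, 86, 34, 68, 86]


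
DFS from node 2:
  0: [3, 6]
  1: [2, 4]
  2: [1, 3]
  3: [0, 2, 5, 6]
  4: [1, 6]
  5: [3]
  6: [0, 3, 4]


Visit 2, push [3, 1]
Visit 1, push [4]
Visit 4, push [6]
Visit 6, push [3, 0]
Visit 0, push [3]
Visit 3, push [5]
Visit 5, push []

DFS order: [2, 1, 4, 6, 0, 3, 5]


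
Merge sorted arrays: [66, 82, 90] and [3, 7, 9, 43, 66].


Take 3 from B
Take 7 from B
Take 9 from B
Take 43 from B
Take 66 from A
Take 66 from B

Merged: [3, 7, 9, 43, 66, 66, 82, 90]


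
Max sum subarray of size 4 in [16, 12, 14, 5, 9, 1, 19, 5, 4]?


[0:4]: 47
[1:5]: 40
[2:6]: 29
[3:7]: 34
[4:8]: 34
[5:9]: 29

Max: 47 at [0:4]


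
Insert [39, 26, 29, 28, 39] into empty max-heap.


Insert 39: [39]
Insert 26: [39, 26]
Insert 29: [39, 26, 29]
Insert 28: [39, 28, 29, 26]
Insert 39: [39, 39, 29, 26, 28]

Final heap: [39, 39, 29, 26, 28]


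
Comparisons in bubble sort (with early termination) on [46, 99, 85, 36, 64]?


Algorithm: bubble sort (with early termination)
Input: [46, 99, 85, 36, 64]
Sorted: [36, 46, 64, 85, 99]

10


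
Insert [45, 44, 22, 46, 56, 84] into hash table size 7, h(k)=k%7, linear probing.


Insert 45: h=3 -> slot 3
Insert 44: h=2 -> slot 2
Insert 22: h=1 -> slot 1
Insert 46: h=4 -> slot 4
Insert 56: h=0 -> slot 0
Insert 84: h=0, 5 probes -> slot 5

Table: [56, 22, 44, 45, 46, 84, None]


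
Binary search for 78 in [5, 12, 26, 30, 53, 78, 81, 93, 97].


Step 1: lo=0, hi=8, mid=4, val=53
Step 2: lo=5, hi=8, mid=6, val=81
Step 3: lo=5, hi=5, mid=5, val=78

Found at index 5


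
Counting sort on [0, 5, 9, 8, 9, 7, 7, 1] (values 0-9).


Input: [0, 5, 9, 8, 9, 7, 7, 1]
Counts: [1, 1, 0, 0, 0, 1, 0, 2, 1, 2]

Sorted: [0, 1, 5, 7, 7, 8, 9, 9]


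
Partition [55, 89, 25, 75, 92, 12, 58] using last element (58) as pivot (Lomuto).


Pivot: 58
  55 <= 58: advance i (no swap)
  25 <= 58: swap -> [55, 25, 89, 75, 92, 12, 58]
  12 <= 58: swap -> [55, 25, 12, 75, 92, 89, 58]
Place pivot at 3: [55, 25, 12, 58, 92, 89, 75]

Partitioned: [55, 25, 12, 58, 92, 89, 75]


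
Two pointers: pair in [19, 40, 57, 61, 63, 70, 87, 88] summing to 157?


lo=0(19)+hi=7(88)=107
lo=1(40)+hi=7(88)=128
lo=2(57)+hi=7(88)=145
lo=3(61)+hi=7(88)=149
lo=4(63)+hi=7(88)=151
lo=5(70)+hi=7(88)=158
lo=5(70)+hi=6(87)=157

Yes: 70+87=157


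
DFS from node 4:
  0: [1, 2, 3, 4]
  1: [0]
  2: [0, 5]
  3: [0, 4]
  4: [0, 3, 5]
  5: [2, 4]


Visit 4, push [5, 3, 0]
Visit 0, push [3, 2, 1]
Visit 1, push []
Visit 2, push [5]
Visit 5, push []
Visit 3, push []

DFS order: [4, 0, 1, 2, 5, 3]


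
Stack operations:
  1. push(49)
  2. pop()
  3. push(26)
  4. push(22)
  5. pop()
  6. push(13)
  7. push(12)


push(49) -> [49]
pop()->49, []
push(26) -> [26]
push(22) -> [26, 22]
pop()->22, [26]
push(13) -> [26, 13]
push(12) -> [26, 13, 12]

Final stack: [26, 13, 12]


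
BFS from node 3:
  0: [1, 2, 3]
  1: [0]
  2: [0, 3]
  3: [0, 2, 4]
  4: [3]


Visit 3, enqueue [0, 2, 4]
Visit 0, enqueue [1]
Visit 2, enqueue []
Visit 4, enqueue []
Visit 1, enqueue []

BFS order: [3, 0, 2, 4, 1]


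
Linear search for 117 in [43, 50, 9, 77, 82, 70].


i=0: 43!=117
i=1: 50!=117
i=2: 9!=117
i=3: 77!=117
i=4: 82!=117
i=5: 70!=117

Not found, 6 comps


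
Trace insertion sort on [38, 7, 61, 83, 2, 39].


Initial: [38, 7, 61, 83, 2, 39]
Insert 7: [7, 38, 61, 83, 2, 39]
Insert 61: [7, 38, 61, 83, 2, 39]
Insert 83: [7, 38, 61, 83, 2, 39]
Insert 2: [2, 7, 38, 61, 83, 39]
Insert 39: [2, 7, 38, 39, 61, 83]

Sorted: [2, 7, 38, 39, 61, 83]


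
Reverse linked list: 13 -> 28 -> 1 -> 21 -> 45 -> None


Step 1: curr=13, set curr.next=prev(None) | reversed so far: 13
Step 2: curr=28, set curr.next=prev(13) | reversed so far: 28 -> 13
Step 3: curr=1, set curr.next=prev(28) | reversed so far: 1 -> 28 -> 13
Step 4: curr=21, set curr.next=prev(1) | reversed so far: 21 -> 1 -> 28 -> 13
Step 5: curr=45, set curr.next=prev(21) | reversed so far: 45 -> 21 -> 1 -> 28 -> 13

45 -> 21 -> 1 -> 28 -> 13 -> None


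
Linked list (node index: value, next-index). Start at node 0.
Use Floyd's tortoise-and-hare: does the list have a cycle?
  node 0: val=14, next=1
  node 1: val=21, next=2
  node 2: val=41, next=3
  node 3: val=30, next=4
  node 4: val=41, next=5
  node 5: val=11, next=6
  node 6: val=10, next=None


Floyd's tortoise (slow, +1) and hare (fast, +2):
  init: slow=0, fast=0
  step 1: slow=1, fast=2
  step 2: slow=2, fast=4
  step 3: slow=3, fast=6
  step 4: fast -> None, no cycle

Cycle: no


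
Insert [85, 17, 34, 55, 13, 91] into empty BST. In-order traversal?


Insert 85: root
Insert 17: L from 85
Insert 34: L from 85 -> R from 17
Insert 55: L from 85 -> R from 17 -> R from 34
Insert 13: L from 85 -> L from 17
Insert 91: R from 85

In-order: [13, 17, 34, 55, 85, 91]


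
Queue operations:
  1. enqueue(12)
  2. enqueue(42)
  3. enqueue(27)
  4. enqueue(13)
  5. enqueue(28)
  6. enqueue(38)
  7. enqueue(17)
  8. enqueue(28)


enqueue(12) -> [12]
enqueue(42) -> [12, 42]
enqueue(27) -> [12, 42, 27]
enqueue(13) -> [12, 42, 27, 13]
enqueue(28) -> [12, 42, 27, 13, 28]
enqueue(38) -> [12, 42, 27, 13, 28, 38]
enqueue(17) -> [12, 42, 27, 13, 28, 38, 17]
enqueue(28) -> [12, 42, 27, 13, 28, 38, 17, 28]

Final queue: [12, 42, 27, 13, 28, 38, 17, 28]


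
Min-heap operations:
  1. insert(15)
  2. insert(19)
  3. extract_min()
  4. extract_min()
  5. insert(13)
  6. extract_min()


insert(15) -> [15]
insert(19) -> [15, 19]
extract_min()->15, [19]
extract_min()->19, []
insert(13) -> [13]
extract_min()->13, []

Final heap: []


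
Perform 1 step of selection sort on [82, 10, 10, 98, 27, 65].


Initial: [82, 10, 10, 98, 27, 65]
Step 1: min=10 at 1
  Swap: [10, 82, 10, 98, 27, 65]

After 1 step: [10, 82, 10, 98, 27, 65]


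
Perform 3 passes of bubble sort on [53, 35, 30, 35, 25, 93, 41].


Initial: [53, 35, 30, 35, 25, 93, 41]
Pass 1: [35, 30, 35, 25, 53, 41, 93] (5 swaps)
Pass 2: [30, 35, 25, 35, 41, 53, 93] (3 swaps)
Pass 3: [30, 25, 35, 35, 41, 53, 93] (1 swaps)

After 3 passes: [30, 25, 35, 35, 41, 53, 93]


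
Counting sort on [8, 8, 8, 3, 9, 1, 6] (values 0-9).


Input: [8, 8, 8, 3, 9, 1, 6]
Counts: [0, 1, 0, 1, 0, 0, 1, 0, 3, 1]

Sorted: [1, 3, 6, 8, 8, 8, 9]


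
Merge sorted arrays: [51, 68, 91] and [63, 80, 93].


Take 51 from A
Take 63 from B
Take 68 from A
Take 80 from B
Take 91 from A

Merged: [51, 63, 68, 80, 91, 93]


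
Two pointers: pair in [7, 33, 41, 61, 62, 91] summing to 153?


lo=0(7)+hi=5(91)=98
lo=1(33)+hi=5(91)=124
lo=2(41)+hi=5(91)=132
lo=3(61)+hi=5(91)=152
lo=4(62)+hi=5(91)=153

Yes: 62+91=153


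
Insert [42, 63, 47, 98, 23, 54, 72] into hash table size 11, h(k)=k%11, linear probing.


Insert 42: h=9 -> slot 9
Insert 63: h=8 -> slot 8
Insert 47: h=3 -> slot 3
Insert 98: h=10 -> slot 10
Insert 23: h=1 -> slot 1
Insert 54: h=10, 1 probes -> slot 0
Insert 72: h=6 -> slot 6

Table: [54, 23, None, 47, None, None, 72, None, 63, 42, 98]


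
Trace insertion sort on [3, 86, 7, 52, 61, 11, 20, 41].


Initial: [3, 86, 7, 52, 61, 11, 20, 41]
Insert 86: [3, 86, 7, 52, 61, 11, 20, 41]
Insert 7: [3, 7, 86, 52, 61, 11, 20, 41]
Insert 52: [3, 7, 52, 86, 61, 11, 20, 41]
Insert 61: [3, 7, 52, 61, 86, 11, 20, 41]
Insert 11: [3, 7, 11, 52, 61, 86, 20, 41]
Insert 20: [3, 7, 11, 20, 52, 61, 86, 41]
Insert 41: [3, 7, 11, 20, 41, 52, 61, 86]

Sorted: [3, 7, 11, 20, 41, 52, 61, 86]


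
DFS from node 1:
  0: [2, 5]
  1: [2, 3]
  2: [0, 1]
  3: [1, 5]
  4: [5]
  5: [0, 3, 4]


Visit 1, push [3, 2]
Visit 2, push [0]
Visit 0, push [5]
Visit 5, push [4, 3]
Visit 3, push []
Visit 4, push []

DFS order: [1, 2, 0, 5, 3, 4]


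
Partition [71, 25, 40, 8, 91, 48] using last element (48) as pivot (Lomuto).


Pivot: 48
  25 <= 48: swap -> [25, 71, 40, 8, 91, 48]
  40 <= 48: swap -> [25, 40, 71, 8, 91, 48]
  8 <= 48: swap -> [25, 40, 8, 71, 91, 48]
Place pivot at 3: [25, 40, 8, 48, 91, 71]

Partitioned: [25, 40, 8, 48, 91, 71]


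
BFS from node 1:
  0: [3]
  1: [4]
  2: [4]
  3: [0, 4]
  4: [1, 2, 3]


Visit 1, enqueue [4]
Visit 4, enqueue [2, 3]
Visit 2, enqueue []
Visit 3, enqueue [0]
Visit 0, enqueue []

BFS order: [1, 4, 2, 3, 0]


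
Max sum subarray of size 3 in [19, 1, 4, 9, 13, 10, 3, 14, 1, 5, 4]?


[0:3]: 24
[1:4]: 14
[2:5]: 26
[3:6]: 32
[4:7]: 26
[5:8]: 27
[6:9]: 18
[7:10]: 20
[8:11]: 10

Max: 32 at [3:6]


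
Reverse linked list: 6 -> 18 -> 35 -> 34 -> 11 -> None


Step 1: curr=6, set curr.next=prev(None) | reversed so far: 6
Step 2: curr=18, set curr.next=prev(6) | reversed so far: 18 -> 6
Step 3: curr=35, set curr.next=prev(18) | reversed so far: 35 -> 18 -> 6
Step 4: curr=34, set curr.next=prev(35) | reversed so far: 34 -> 35 -> 18 -> 6
Step 5: curr=11, set curr.next=prev(34) | reversed so far: 11 -> 34 -> 35 -> 18 -> 6

11 -> 34 -> 35 -> 18 -> 6 -> None


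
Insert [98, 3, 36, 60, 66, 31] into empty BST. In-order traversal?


Insert 98: root
Insert 3: L from 98
Insert 36: L from 98 -> R from 3
Insert 60: L from 98 -> R from 3 -> R from 36
Insert 66: L from 98 -> R from 3 -> R from 36 -> R from 60
Insert 31: L from 98 -> R from 3 -> L from 36

In-order: [3, 31, 36, 60, 66, 98]


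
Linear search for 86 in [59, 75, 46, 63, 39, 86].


i=0: 59!=86
i=1: 75!=86
i=2: 46!=86
i=3: 63!=86
i=4: 39!=86
i=5: 86==86 found!

Found at 5, 6 comps


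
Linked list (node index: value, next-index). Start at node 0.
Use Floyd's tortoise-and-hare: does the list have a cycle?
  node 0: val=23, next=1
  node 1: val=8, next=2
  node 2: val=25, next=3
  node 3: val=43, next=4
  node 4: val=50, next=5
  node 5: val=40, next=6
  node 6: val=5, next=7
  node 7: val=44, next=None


Floyd's tortoise (slow, +1) and hare (fast, +2):
  init: slow=0, fast=0
  step 1: slow=1, fast=2
  step 2: slow=2, fast=4
  step 3: slow=3, fast=6
  step 4: fast 6->7->None, no cycle

Cycle: no


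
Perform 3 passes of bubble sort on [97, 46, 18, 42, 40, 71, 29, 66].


Initial: [97, 46, 18, 42, 40, 71, 29, 66]
Pass 1: [46, 18, 42, 40, 71, 29, 66, 97] (7 swaps)
Pass 2: [18, 42, 40, 46, 29, 66, 71, 97] (5 swaps)
Pass 3: [18, 40, 42, 29, 46, 66, 71, 97] (2 swaps)

After 3 passes: [18, 40, 42, 29, 46, 66, 71, 97]


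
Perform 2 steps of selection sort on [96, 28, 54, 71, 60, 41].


Initial: [96, 28, 54, 71, 60, 41]
Step 1: min=28 at 1
  Swap: [28, 96, 54, 71, 60, 41]
Step 2: min=41 at 5
  Swap: [28, 41, 54, 71, 60, 96]

After 2 steps: [28, 41, 54, 71, 60, 96]


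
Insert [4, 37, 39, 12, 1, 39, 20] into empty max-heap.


Insert 4: [4]
Insert 37: [37, 4]
Insert 39: [39, 4, 37]
Insert 12: [39, 12, 37, 4]
Insert 1: [39, 12, 37, 4, 1]
Insert 39: [39, 12, 39, 4, 1, 37]
Insert 20: [39, 12, 39, 4, 1, 37, 20]

Final heap: [39, 12, 39, 4, 1, 37, 20]


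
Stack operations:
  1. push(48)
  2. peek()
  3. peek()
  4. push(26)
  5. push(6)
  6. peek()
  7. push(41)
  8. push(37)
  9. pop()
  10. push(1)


push(48) -> [48]
peek()->48
peek()->48
push(26) -> [48, 26]
push(6) -> [48, 26, 6]
peek()->6
push(41) -> [48, 26, 6, 41]
push(37) -> [48, 26, 6, 41, 37]
pop()->37, [48, 26, 6, 41]
push(1) -> [48, 26, 6, 41, 1]

Final stack: [48, 26, 6, 41, 1]


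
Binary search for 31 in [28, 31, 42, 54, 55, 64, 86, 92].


Step 1: lo=0, hi=7, mid=3, val=54
Step 2: lo=0, hi=2, mid=1, val=31

Found at index 1


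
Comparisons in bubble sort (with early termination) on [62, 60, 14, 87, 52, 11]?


Algorithm: bubble sort (with early termination)
Input: [62, 60, 14, 87, 52, 11]
Sorted: [11, 14, 52, 60, 62, 87]

15


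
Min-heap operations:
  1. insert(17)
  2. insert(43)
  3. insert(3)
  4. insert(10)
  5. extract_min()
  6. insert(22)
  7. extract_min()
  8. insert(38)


insert(17) -> [17]
insert(43) -> [17, 43]
insert(3) -> [3, 43, 17]
insert(10) -> [3, 10, 17, 43]
extract_min()->3, [10, 43, 17]
insert(22) -> [10, 22, 17, 43]
extract_min()->10, [17, 22, 43]
insert(38) -> [17, 22, 43, 38]

Final heap: [17, 22, 43, 38]


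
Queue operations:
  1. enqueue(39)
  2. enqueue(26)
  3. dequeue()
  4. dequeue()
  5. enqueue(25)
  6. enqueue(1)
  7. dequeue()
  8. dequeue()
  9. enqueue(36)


enqueue(39) -> [39]
enqueue(26) -> [39, 26]
dequeue()->39, [26]
dequeue()->26, []
enqueue(25) -> [25]
enqueue(1) -> [25, 1]
dequeue()->25, [1]
dequeue()->1, []
enqueue(36) -> [36]

Final queue: [36]


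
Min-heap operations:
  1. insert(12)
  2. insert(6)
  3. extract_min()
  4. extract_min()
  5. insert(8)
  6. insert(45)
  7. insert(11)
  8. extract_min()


insert(12) -> [12]
insert(6) -> [6, 12]
extract_min()->6, [12]
extract_min()->12, []
insert(8) -> [8]
insert(45) -> [8, 45]
insert(11) -> [8, 45, 11]
extract_min()->8, [11, 45]

Final heap: [11, 45]


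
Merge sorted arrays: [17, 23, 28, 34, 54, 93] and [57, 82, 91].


Take 17 from A
Take 23 from A
Take 28 from A
Take 34 from A
Take 54 from A
Take 57 from B
Take 82 from B
Take 91 from B

Merged: [17, 23, 28, 34, 54, 57, 82, 91, 93]


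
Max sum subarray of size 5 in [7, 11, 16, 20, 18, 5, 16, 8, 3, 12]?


[0:5]: 72
[1:6]: 70
[2:7]: 75
[3:8]: 67
[4:9]: 50
[5:10]: 44

Max: 75 at [2:7]


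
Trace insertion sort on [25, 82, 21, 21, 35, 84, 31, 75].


Initial: [25, 82, 21, 21, 35, 84, 31, 75]
Insert 82: [25, 82, 21, 21, 35, 84, 31, 75]
Insert 21: [21, 25, 82, 21, 35, 84, 31, 75]
Insert 21: [21, 21, 25, 82, 35, 84, 31, 75]
Insert 35: [21, 21, 25, 35, 82, 84, 31, 75]
Insert 84: [21, 21, 25, 35, 82, 84, 31, 75]
Insert 31: [21, 21, 25, 31, 35, 82, 84, 75]
Insert 75: [21, 21, 25, 31, 35, 75, 82, 84]

Sorted: [21, 21, 25, 31, 35, 75, 82, 84]


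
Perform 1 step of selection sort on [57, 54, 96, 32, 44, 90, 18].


Initial: [57, 54, 96, 32, 44, 90, 18]
Step 1: min=18 at 6
  Swap: [18, 54, 96, 32, 44, 90, 57]

After 1 step: [18, 54, 96, 32, 44, 90, 57]


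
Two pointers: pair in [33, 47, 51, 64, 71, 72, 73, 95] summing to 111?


lo=0(33)+hi=7(95)=128
lo=0(33)+hi=6(73)=106
lo=1(47)+hi=6(73)=120
lo=1(47)+hi=5(72)=119
lo=1(47)+hi=4(71)=118
lo=1(47)+hi=3(64)=111

Yes: 47+64=111


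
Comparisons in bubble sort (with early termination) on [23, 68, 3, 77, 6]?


Algorithm: bubble sort (with early termination)
Input: [23, 68, 3, 77, 6]
Sorted: [3, 6, 23, 68, 77]

10


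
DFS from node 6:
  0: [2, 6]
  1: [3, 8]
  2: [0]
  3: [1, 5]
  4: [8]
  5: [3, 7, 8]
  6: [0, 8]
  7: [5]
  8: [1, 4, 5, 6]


Visit 6, push [8, 0]
Visit 0, push [2]
Visit 2, push []
Visit 8, push [5, 4, 1]
Visit 1, push [3]
Visit 3, push [5]
Visit 5, push [7]
Visit 7, push []
Visit 4, push []

DFS order: [6, 0, 2, 8, 1, 3, 5, 7, 4]


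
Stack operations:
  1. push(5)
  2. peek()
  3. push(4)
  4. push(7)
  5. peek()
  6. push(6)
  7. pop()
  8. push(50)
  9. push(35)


push(5) -> [5]
peek()->5
push(4) -> [5, 4]
push(7) -> [5, 4, 7]
peek()->7
push(6) -> [5, 4, 7, 6]
pop()->6, [5, 4, 7]
push(50) -> [5, 4, 7, 50]
push(35) -> [5, 4, 7, 50, 35]

Final stack: [5, 4, 7, 50, 35]


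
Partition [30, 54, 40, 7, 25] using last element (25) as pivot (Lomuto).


Pivot: 25
  7 <= 25: swap -> [7, 54, 40, 30, 25]
Place pivot at 1: [7, 25, 40, 30, 54]

Partitioned: [7, 25, 40, 30, 54]


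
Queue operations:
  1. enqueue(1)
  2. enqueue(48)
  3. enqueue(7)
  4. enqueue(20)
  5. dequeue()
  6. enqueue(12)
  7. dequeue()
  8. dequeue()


enqueue(1) -> [1]
enqueue(48) -> [1, 48]
enqueue(7) -> [1, 48, 7]
enqueue(20) -> [1, 48, 7, 20]
dequeue()->1, [48, 7, 20]
enqueue(12) -> [48, 7, 20, 12]
dequeue()->48, [7, 20, 12]
dequeue()->7, [20, 12]

Final queue: [20, 12]


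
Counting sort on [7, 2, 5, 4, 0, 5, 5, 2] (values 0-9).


Input: [7, 2, 5, 4, 0, 5, 5, 2]
Counts: [1, 0, 2, 0, 1, 3, 0, 1, 0, 0]

Sorted: [0, 2, 2, 4, 5, 5, 5, 7]


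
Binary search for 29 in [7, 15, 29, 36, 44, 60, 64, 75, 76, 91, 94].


Step 1: lo=0, hi=10, mid=5, val=60
Step 2: lo=0, hi=4, mid=2, val=29

Found at index 2


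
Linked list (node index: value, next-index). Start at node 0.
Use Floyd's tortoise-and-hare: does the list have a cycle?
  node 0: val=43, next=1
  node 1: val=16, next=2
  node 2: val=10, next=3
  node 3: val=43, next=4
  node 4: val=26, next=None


Floyd's tortoise (slow, +1) and hare (fast, +2):
  init: slow=0, fast=0
  step 1: slow=1, fast=2
  step 2: slow=2, fast=4
  step 3: fast -> None, no cycle

Cycle: no


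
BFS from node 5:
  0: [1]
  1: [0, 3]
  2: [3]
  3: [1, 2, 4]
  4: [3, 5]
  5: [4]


Visit 5, enqueue [4]
Visit 4, enqueue [3]
Visit 3, enqueue [1, 2]
Visit 1, enqueue [0]
Visit 2, enqueue []
Visit 0, enqueue []

BFS order: [5, 4, 3, 1, 2, 0]


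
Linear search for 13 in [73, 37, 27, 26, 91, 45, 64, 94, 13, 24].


i=0: 73!=13
i=1: 37!=13
i=2: 27!=13
i=3: 26!=13
i=4: 91!=13
i=5: 45!=13
i=6: 64!=13
i=7: 94!=13
i=8: 13==13 found!

Found at 8, 9 comps


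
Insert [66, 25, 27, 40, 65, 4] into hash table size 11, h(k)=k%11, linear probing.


Insert 66: h=0 -> slot 0
Insert 25: h=3 -> slot 3
Insert 27: h=5 -> slot 5
Insert 40: h=7 -> slot 7
Insert 65: h=10 -> slot 10
Insert 4: h=4 -> slot 4

Table: [66, None, None, 25, 4, 27, None, 40, None, None, 65]


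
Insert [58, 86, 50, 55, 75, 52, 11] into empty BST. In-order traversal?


Insert 58: root
Insert 86: R from 58
Insert 50: L from 58
Insert 55: L from 58 -> R from 50
Insert 75: R from 58 -> L from 86
Insert 52: L from 58 -> R from 50 -> L from 55
Insert 11: L from 58 -> L from 50

In-order: [11, 50, 52, 55, 58, 75, 86]


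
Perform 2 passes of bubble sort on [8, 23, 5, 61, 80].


Initial: [8, 23, 5, 61, 80]
Pass 1: [8, 5, 23, 61, 80] (1 swaps)
Pass 2: [5, 8, 23, 61, 80] (1 swaps)

After 2 passes: [5, 8, 23, 61, 80]


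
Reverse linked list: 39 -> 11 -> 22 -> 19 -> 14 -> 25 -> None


Step 1: curr=39, set curr.next=prev(None) | reversed so far: 39
Step 2: curr=11, set curr.next=prev(39) | reversed so far: 11 -> 39
Step 3: curr=22, set curr.next=prev(11) | reversed so far: 22 -> 11 -> 39
Step 4: curr=19, set curr.next=prev(22) | reversed so far: 19 -> 22 -> 11 -> 39
Step 5: curr=14, set curr.next=prev(19) | reversed so far: 14 -> 19 -> 22 -> 11 -> 39
Step 6: curr=25, set curr.next=prev(14) | reversed so far: 25 -> 14 -> 19 -> 22 -> 11 -> 39

25 -> 14 -> 19 -> 22 -> 11 -> 39 -> None


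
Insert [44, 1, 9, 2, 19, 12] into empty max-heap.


Insert 44: [44]
Insert 1: [44, 1]
Insert 9: [44, 1, 9]
Insert 2: [44, 2, 9, 1]
Insert 19: [44, 19, 9, 1, 2]
Insert 12: [44, 19, 12, 1, 2, 9]

Final heap: [44, 19, 12, 1, 2, 9]


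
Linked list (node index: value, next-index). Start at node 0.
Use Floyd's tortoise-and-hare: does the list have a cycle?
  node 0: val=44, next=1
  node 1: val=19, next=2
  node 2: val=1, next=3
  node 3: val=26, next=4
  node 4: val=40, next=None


Floyd's tortoise (slow, +1) and hare (fast, +2):
  init: slow=0, fast=0
  step 1: slow=1, fast=2
  step 2: slow=2, fast=4
  step 3: fast -> None, no cycle

Cycle: no


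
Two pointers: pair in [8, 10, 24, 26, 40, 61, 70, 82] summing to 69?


lo=0(8)+hi=7(82)=90
lo=0(8)+hi=6(70)=78
lo=0(8)+hi=5(61)=69

Yes: 8+61=69


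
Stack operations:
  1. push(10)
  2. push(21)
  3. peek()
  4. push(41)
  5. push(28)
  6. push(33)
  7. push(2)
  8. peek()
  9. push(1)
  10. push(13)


push(10) -> [10]
push(21) -> [10, 21]
peek()->21
push(41) -> [10, 21, 41]
push(28) -> [10, 21, 41, 28]
push(33) -> [10, 21, 41, 28, 33]
push(2) -> [10, 21, 41, 28, 33, 2]
peek()->2
push(1) -> [10, 21, 41, 28, 33, 2, 1]
push(13) -> [10, 21, 41, 28, 33, 2, 1, 13]

Final stack: [10, 21, 41, 28, 33, 2, 1, 13]


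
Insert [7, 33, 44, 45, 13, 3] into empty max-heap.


Insert 7: [7]
Insert 33: [33, 7]
Insert 44: [44, 7, 33]
Insert 45: [45, 44, 33, 7]
Insert 13: [45, 44, 33, 7, 13]
Insert 3: [45, 44, 33, 7, 13, 3]

Final heap: [45, 44, 33, 7, 13, 3]


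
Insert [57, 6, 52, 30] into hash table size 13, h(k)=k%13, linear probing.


Insert 57: h=5 -> slot 5
Insert 6: h=6 -> slot 6
Insert 52: h=0 -> slot 0
Insert 30: h=4 -> slot 4

Table: [52, None, None, None, 30, 57, 6, None, None, None, None, None, None]


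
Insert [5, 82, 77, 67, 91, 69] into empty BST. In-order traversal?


Insert 5: root
Insert 82: R from 5
Insert 77: R from 5 -> L from 82
Insert 67: R from 5 -> L from 82 -> L from 77
Insert 91: R from 5 -> R from 82
Insert 69: R from 5 -> L from 82 -> L from 77 -> R from 67

In-order: [5, 67, 69, 77, 82, 91]


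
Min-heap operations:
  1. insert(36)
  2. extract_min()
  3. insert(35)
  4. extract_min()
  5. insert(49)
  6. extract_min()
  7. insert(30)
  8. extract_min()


insert(36) -> [36]
extract_min()->36, []
insert(35) -> [35]
extract_min()->35, []
insert(49) -> [49]
extract_min()->49, []
insert(30) -> [30]
extract_min()->30, []

Final heap: []


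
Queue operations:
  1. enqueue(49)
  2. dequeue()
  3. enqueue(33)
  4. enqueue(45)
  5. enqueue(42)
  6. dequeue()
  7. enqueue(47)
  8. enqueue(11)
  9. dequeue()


enqueue(49) -> [49]
dequeue()->49, []
enqueue(33) -> [33]
enqueue(45) -> [33, 45]
enqueue(42) -> [33, 45, 42]
dequeue()->33, [45, 42]
enqueue(47) -> [45, 42, 47]
enqueue(11) -> [45, 42, 47, 11]
dequeue()->45, [42, 47, 11]

Final queue: [42, 47, 11]


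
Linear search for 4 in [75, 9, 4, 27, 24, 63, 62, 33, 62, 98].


i=0: 75!=4
i=1: 9!=4
i=2: 4==4 found!

Found at 2, 3 comps


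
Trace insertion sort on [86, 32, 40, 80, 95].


Initial: [86, 32, 40, 80, 95]
Insert 32: [32, 86, 40, 80, 95]
Insert 40: [32, 40, 86, 80, 95]
Insert 80: [32, 40, 80, 86, 95]
Insert 95: [32, 40, 80, 86, 95]

Sorted: [32, 40, 80, 86, 95]


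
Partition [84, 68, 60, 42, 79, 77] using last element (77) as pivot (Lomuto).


Pivot: 77
  68 <= 77: swap -> [68, 84, 60, 42, 79, 77]
  60 <= 77: swap -> [68, 60, 84, 42, 79, 77]
  42 <= 77: swap -> [68, 60, 42, 84, 79, 77]
Place pivot at 3: [68, 60, 42, 77, 79, 84]

Partitioned: [68, 60, 42, 77, 79, 84]


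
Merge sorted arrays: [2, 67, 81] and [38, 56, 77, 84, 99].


Take 2 from A
Take 38 from B
Take 56 from B
Take 67 from A
Take 77 from B
Take 81 from A

Merged: [2, 38, 56, 67, 77, 81, 84, 99]


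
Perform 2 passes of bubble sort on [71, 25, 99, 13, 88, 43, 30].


Initial: [71, 25, 99, 13, 88, 43, 30]
Pass 1: [25, 71, 13, 88, 43, 30, 99] (5 swaps)
Pass 2: [25, 13, 71, 43, 30, 88, 99] (3 swaps)

After 2 passes: [25, 13, 71, 43, 30, 88, 99]


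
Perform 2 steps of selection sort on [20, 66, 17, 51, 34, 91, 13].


Initial: [20, 66, 17, 51, 34, 91, 13]
Step 1: min=13 at 6
  Swap: [13, 66, 17, 51, 34, 91, 20]
Step 2: min=17 at 2
  Swap: [13, 17, 66, 51, 34, 91, 20]

After 2 steps: [13, 17, 66, 51, 34, 91, 20]


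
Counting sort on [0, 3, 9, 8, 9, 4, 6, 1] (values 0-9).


Input: [0, 3, 9, 8, 9, 4, 6, 1]
Counts: [1, 1, 0, 1, 1, 0, 1, 0, 1, 2]

Sorted: [0, 1, 3, 4, 6, 8, 9, 9]


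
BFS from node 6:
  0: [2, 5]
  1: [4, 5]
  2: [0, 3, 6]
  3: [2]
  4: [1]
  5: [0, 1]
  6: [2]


Visit 6, enqueue [2]
Visit 2, enqueue [0, 3]
Visit 0, enqueue [5]
Visit 3, enqueue []
Visit 5, enqueue [1]
Visit 1, enqueue [4]
Visit 4, enqueue []

BFS order: [6, 2, 0, 3, 5, 1, 4]


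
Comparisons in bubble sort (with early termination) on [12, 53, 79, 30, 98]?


Algorithm: bubble sort (with early termination)
Input: [12, 53, 79, 30, 98]
Sorted: [12, 30, 53, 79, 98]

9


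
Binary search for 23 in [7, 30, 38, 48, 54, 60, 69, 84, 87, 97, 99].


Step 1: lo=0, hi=10, mid=5, val=60
Step 2: lo=0, hi=4, mid=2, val=38
Step 3: lo=0, hi=1, mid=0, val=7
Step 4: lo=1, hi=1, mid=1, val=30

Not found


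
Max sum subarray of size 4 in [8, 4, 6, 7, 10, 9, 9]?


[0:4]: 25
[1:5]: 27
[2:6]: 32
[3:7]: 35

Max: 35 at [3:7]


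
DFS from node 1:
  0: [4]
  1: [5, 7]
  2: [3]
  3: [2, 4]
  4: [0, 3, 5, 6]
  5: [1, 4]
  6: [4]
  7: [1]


Visit 1, push [7, 5]
Visit 5, push [4]
Visit 4, push [6, 3, 0]
Visit 0, push []
Visit 3, push [2]
Visit 2, push []
Visit 6, push []
Visit 7, push []

DFS order: [1, 5, 4, 0, 3, 2, 6, 7]


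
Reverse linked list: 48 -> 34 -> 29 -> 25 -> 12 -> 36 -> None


Step 1: curr=48, set curr.next=prev(None) | reversed so far: 48
Step 2: curr=34, set curr.next=prev(48) | reversed so far: 34 -> 48
Step 3: curr=29, set curr.next=prev(34) | reversed so far: 29 -> 34 -> 48
Step 4: curr=25, set curr.next=prev(29) | reversed so far: 25 -> 29 -> 34 -> 48
Step 5: curr=12, set curr.next=prev(25) | reversed so far: 12 -> 25 -> 29 -> 34 -> 48
Step 6: curr=36, set curr.next=prev(12) | reversed so far: 36 -> 12 -> 25 -> 29 -> 34 -> 48

36 -> 12 -> 25 -> 29 -> 34 -> 48 -> None


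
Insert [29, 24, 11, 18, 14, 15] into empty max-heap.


Insert 29: [29]
Insert 24: [29, 24]
Insert 11: [29, 24, 11]
Insert 18: [29, 24, 11, 18]
Insert 14: [29, 24, 11, 18, 14]
Insert 15: [29, 24, 15, 18, 14, 11]

Final heap: [29, 24, 15, 18, 14, 11]


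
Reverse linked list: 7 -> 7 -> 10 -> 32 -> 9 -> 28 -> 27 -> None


Step 1: curr=7, set curr.next=prev(None) | reversed so far: 7
Step 2: curr=7, set curr.next=prev(7) | reversed so far: 7 -> 7
Step 3: curr=10, set curr.next=prev(7) | reversed so far: 10 -> 7 -> 7
Step 4: curr=32, set curr.next=prev(10) | reversed so far: 32 -> 10 -> 7 -> 7
Step 5: curr=9, set curr.next=prev(32) | reversed so far: 9 -> 32 -> 10 -> 7 -> 7
Step 6: curr=28, set curr.next=prev(9) | reversed so far: 28 -> 9 -> 32 -> 10 -> 7 -> 7
Step 7: curr=27, set curr.next=prev(28) | reversed so far: 27 -> 28 -> 9 -> 32 -> 10 -> 7 -> 7

27 -> 28 -> 9 -> 32 -> 10 -> 7 -> 7 -> None


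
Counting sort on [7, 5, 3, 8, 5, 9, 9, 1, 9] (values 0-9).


Input: [7, 5, 3, 8, 5, 9, 9, 1, 9]
Counts: [0, 1, 0, 1, 0, 2, 0, 1, 1, 3]

Sorted: [1, 3, 5, 5, 7, 8, 9, 9, 9]


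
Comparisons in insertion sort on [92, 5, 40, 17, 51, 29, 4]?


Algorithm: insertion sort
Input: [92, 5, 40, 17, 51, 29, 4]
Sorted: [4, 5, 17, 29, 40, 51, 92]

18


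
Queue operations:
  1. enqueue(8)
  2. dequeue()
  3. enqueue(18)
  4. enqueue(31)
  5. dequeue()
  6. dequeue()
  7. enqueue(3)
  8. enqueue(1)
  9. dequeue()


enqueue(8) -> [8]
dequeue()->8, []
enqueue(18) -> [18]
enqueue(31) -> [18, 31]
dequeue()->18, [31]
dequeue()->31, []
enqueue(3) -> [3]
enqueue(1) -> [3, 1]
dequeue()->3, [1]

Final queue: [1]


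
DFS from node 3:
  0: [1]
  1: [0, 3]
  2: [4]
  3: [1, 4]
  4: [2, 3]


Visit 3, push [4, 1]
Visit 1, push [0]
Visit 0, push []
Visit 4, push [2]
Visit 2, push []

DFS order: [3, 1, 0, 4, 2]


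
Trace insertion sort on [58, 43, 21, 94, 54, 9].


Initial: [58, 43, 21, 94, 54, 9]
Insert 43: [43, 58, 21, 94, 54, 9]
Insert 21: [21, 43, 58, 94, 54, 9]
Insert 94: [21, 43, 58, 94, 54, 9]
Insert 54: [21, 43, 54, 58, 94, 9]
Insert 9: [9, 21, 43, 54, 58, 94]

Sorted: [9, 21, 43, 54, 58, 94]


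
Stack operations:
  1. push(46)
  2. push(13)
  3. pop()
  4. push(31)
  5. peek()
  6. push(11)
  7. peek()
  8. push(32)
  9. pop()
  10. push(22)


push(46) -> [46]
push(13) -> [46, 13]
pop()->13, [46]
push(31) -> [46, 31]
peek()->31
push(11) -> [46, 31, 11]
peek()->11
push(32) -> [46, 31, 11, 32]
pop()->32, [46, 31, 11]
push(22) -> [46, 31, 11, 22]

Final stack: [46, 31, 11, 22]


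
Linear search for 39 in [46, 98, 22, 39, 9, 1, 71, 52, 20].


i=0: 46!=39
i=1: 98!=39
i=2: 22!=39
i=3: 39==39 found!

Found at 3, 4 comps


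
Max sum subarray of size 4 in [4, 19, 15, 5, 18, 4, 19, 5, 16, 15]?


[0:4]: 43
[1:5]: 57
[2:6]: 42
[3:7]: 46
[4:8]: 46
[5:9]: 44
[6:10]: 55

Max: 57 at [1:5]


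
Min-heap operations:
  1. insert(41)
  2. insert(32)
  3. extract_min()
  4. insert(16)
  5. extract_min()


insert(41) -> [41]
insert(32) -> [32, 41]
extract_min()->32, [41]
insert(16) -> [16, 41]
extract_min()->16, [41]

Final heap: [41]


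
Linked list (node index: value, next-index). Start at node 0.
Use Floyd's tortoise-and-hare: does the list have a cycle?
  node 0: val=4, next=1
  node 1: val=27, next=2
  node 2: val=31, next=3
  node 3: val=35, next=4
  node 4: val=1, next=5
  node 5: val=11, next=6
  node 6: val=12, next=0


Floyd's tortoise (slow, +1) and hare (fast, +2):
  init: slow=0, fast=0
  step 1: slow=1, fast=2
  step 2: slow=2, fast=4
  step 3: slow=3, fast=6
  step 4: slow=4, fast=1
  step 5: slow=5, fast=3
  step 6: slow=6, fast=5
  step 7: slow=0, fast=0
  slow == fast at node 0: cycle detected

Cycle: yes


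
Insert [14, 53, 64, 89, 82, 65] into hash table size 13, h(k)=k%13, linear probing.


Insert 14: h=1 -> slot 1
Insert 53: h=1, 1 probes -> slot 2
Insert 64: h=12 -> slot 12
Insert 89: h=11 -> slot 11
Insert 82: h=4 -> slot 4
Insert 65: h=0 -> slot 0

Table: [65, 14, 53, None, 82, None, None, None, None, None, None, 89, 64]


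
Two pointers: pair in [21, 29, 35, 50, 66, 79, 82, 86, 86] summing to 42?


lo=0(21)+hi=8(86)=107
lo=0(21)+hi=7(86)=107
lo=0(21)+hi=6(82)=103
lo=0(21)+hi=5(79)=100
lo=0(21)+hi=4(66)=87
lo=0(21)+hi=3(50)=71
lo=0(21)+hi=2(35)=56
lo=0(21)+hi=1(29)=50

No pair found


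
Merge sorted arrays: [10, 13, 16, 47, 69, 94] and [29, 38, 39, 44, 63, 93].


Take 10 from A
Take 13 from A
Take 16 from A
Take 29 from B
Take 38 from B
Take 39 from B
Take 44 from B
Take 47 from A
Take 63 from B
Take 69 from A
Take 93 from B

Merged: [10, 13, 16, 29, 38, 39, 44, 47, 63, 69, 93, 94]


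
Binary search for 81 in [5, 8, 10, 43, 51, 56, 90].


Step 1: lo=0, hi=6, mid=3, val=43
Step 2: lo=4, hi=6, mid=5, val=56
Step 3: lo=6, hi=6, mid=6, val=90

Not found


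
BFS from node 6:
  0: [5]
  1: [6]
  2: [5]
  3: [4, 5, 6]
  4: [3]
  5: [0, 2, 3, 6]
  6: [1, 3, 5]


Visit 6, enqueue [1, 3, 5]
Visit 1, enqueue []
Visit 3, enqueue [4]
Visit 5, enqueue [0, 2]
Visit 4, enqueue []
Visit 0, enqueue []
Visit 2, enqueue []

BFS order: [6, 1, 3, 5, 4, 0, 2]


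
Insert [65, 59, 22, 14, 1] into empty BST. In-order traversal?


Insert 65: root
Insert 59: L from 65
Insert 22: L from 65 -> L from 59
Insert 14: L from 65 -> L from 59 -> L from 22
Insert 1: L from 65 -> L from 59 -> L from 22 -> L from 14

In-order: [1, 14, 22, 59, 65]
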